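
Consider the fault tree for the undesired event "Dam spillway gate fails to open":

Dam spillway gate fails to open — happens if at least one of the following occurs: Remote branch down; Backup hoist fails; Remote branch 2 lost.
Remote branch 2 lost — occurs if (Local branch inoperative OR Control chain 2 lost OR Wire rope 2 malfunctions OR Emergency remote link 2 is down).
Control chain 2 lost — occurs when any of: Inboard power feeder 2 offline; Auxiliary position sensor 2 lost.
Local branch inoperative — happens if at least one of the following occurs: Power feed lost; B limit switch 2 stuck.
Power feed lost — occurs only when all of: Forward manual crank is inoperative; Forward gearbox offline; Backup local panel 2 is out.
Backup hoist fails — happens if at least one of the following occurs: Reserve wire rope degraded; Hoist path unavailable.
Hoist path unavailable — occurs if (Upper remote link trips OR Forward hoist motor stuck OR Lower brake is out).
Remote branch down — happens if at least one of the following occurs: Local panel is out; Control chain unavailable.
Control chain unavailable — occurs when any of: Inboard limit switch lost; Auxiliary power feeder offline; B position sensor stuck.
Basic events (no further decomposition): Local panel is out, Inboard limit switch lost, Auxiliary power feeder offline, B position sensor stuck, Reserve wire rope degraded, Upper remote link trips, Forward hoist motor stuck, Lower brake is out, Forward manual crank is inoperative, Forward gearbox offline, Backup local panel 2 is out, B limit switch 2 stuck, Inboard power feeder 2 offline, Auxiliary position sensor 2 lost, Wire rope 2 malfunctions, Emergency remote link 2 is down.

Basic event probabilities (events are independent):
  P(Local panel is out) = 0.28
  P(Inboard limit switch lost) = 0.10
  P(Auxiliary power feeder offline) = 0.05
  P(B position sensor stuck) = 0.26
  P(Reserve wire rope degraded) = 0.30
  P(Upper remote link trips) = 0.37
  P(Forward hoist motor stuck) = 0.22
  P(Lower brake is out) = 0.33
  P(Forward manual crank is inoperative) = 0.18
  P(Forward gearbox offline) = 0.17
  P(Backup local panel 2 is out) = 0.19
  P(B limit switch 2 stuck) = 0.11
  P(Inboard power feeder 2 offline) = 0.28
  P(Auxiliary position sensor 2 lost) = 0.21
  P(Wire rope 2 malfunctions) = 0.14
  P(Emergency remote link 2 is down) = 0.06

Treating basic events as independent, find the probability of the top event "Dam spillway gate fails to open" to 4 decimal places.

P(Control chain unavailable) [OR] = 1 − (1−0.10) × (1−0.05) × (1−0.26) = 0.367300
P(Remote branch down) [OR] = 1 − (1−0.28) × (1−0.367300) = 0.544456
P(Hoist path unavailable) [OR] = 1 − (1−0.37) × (1−0.22) × (1−0.33) = 0.670762
P(Backup hoist fails) [OR] = 1 − (1−0.30) × (1−0.670762) = 0.769533
P(Power feed lost) [AND] = 0.18 × 0.17 × 0.19 = 0.005814
P(Local branch inoperative) [OR] = 1 − (1−0.005814) × (1−0.11) = 0.115174
P(Control chain 2 lost) [OR] = 1 − (1−0.28) × (1−0.21) = 0.431200
P(Remote branch 2 lost) [OR] = 1 − (1−0.115174) × (1−0.431200) × (1−0.14) × (1−0.06) = 0.593141
P(Dam spillway gate fails to open) [OR] = 1 − (1−0.544456) × (1−0.769533) × (1−0.593141) = 0.957285
Rounded to 4 decimal places: P(Dam spillway gate fails to open) ≈ 0.9573.

0.9573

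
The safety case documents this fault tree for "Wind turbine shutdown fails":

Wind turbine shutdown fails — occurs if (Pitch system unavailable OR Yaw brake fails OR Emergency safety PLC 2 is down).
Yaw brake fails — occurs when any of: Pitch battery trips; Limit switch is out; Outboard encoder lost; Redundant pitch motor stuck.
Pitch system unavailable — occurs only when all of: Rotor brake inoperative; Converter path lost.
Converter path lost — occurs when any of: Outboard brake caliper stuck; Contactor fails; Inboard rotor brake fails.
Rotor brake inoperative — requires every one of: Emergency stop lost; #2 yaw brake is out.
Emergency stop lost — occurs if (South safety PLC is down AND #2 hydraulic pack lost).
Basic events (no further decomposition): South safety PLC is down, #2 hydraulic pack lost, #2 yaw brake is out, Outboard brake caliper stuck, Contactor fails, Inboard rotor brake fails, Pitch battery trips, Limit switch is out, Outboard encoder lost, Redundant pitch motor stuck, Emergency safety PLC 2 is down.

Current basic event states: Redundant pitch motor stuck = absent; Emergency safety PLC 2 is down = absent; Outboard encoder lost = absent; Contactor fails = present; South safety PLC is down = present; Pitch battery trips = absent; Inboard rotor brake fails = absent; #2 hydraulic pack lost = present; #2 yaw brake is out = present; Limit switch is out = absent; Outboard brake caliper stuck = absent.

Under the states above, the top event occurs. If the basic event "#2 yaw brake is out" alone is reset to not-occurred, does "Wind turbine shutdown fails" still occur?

No

Counterfactual: set "#2 yaw brake is out" to not occurred.
Emergency stop lost [AND]: South safety PLC is down=occurs, #2 hydraulic pack lost=occurs → all inputs occur → occurs.
Rotor brake inoperative [AND]: Emergency stop lost=occurs, #2 yaw brake is out=not → not all inputs occur → does not occur.
Converter path lost [OR]: Outboard brake caliper stuck=not, Contactor fails=occurs, Inboard rotor brake fails=not → at least one input occurs → occurs.
Pitch system unavailable [AND]: Rotor brake inoperative=not, Converter path lost=occurs → not all inputs occur → does not occur.
Yaw brake fails [OR]: Pitch battery trips=not, Limit switch is out=not, Outboard encoder lost=not, Redundant pitch motor stuck=not → no input occurs → does not occur.
Wind turbine shutdown fails [OR]: Pitch system unavailable=not, Yaw brake fails=not, Emergency safety PLC 2 is down=not → no input occurs → does not occur.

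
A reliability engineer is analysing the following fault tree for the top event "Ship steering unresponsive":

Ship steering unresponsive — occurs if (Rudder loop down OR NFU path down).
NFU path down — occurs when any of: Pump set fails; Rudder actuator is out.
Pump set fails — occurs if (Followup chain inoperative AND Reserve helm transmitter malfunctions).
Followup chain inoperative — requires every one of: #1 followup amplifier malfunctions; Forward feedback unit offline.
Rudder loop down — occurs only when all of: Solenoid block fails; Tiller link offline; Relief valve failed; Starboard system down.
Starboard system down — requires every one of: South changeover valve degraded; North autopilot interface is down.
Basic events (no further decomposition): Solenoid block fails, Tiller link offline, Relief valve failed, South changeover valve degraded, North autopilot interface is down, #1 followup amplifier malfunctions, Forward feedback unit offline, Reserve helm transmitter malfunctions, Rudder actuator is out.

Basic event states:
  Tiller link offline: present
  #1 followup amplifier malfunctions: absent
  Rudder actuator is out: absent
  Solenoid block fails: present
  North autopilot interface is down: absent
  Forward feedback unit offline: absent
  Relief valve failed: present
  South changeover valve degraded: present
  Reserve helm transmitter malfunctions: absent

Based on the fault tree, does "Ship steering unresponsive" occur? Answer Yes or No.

Starboard system down [AND]: South changeover valve degraded=occurs, North autopilot interface is down=not → not all inputs occur → does not occur.
Rudder loop down [AND]: Solenoid block fails=occurs, Tiller link offline=occurs, Relief valve failed=occurs, Starboard system down=not → not all inputs occur → does not occur.
Followup chain inoperative [AND]: #1 followup amplifier malfunctions=not, Forward feedback unit offline=not → not all inputs occur → does not occur.
Pump set fails [AND]: Followup chain inoperative=not, Reserve helm transmitter malfunctions=not → not all inputs occur → does not occur.
NFU path down [OR]: Pump set fails=not, Rudder actuator is out=not → no input occurs → does not occur.
Ship steering unresponsive [OR]: Rudder loop down=not, NFU path down=not → no input occurs → does not occur.

No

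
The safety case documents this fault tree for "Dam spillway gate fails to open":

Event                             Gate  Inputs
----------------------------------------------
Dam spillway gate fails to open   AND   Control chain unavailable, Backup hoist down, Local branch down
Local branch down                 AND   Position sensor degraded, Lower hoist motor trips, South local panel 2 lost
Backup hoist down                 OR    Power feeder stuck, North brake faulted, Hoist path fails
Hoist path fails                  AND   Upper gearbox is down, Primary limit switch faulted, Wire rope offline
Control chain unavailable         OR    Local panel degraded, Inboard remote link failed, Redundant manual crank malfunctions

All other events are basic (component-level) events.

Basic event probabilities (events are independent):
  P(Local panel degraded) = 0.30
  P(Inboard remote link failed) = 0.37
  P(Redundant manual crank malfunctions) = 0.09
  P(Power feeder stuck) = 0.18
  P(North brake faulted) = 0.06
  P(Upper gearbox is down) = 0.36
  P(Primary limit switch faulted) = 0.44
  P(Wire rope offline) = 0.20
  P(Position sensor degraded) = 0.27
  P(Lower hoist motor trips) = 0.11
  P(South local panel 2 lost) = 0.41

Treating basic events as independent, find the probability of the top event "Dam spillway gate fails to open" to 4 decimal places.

0.0018

P(Control chain unavailable) [OR] = 1 − (1−0.30) × (1−0.37) × (1−0.09) = 0.598690
P(Hoist path fails) [AND] = 0.36 × 0.44 × 0.20 = 0.031680
P(Backup hoist down) [OR] = 1 − (1−0.18) × (1−0.06) × (1−0.031680) = 0.253619
P(Local branch down) [AND] = 0.27 × 0.11 × 0.41 = 0.012177
P(Dam spillway gate fails to open) [AND] = 0.598690 × 0.253619 × 0.012177 = 0.001849
Rounded to 4 decimal places: P(Dam spillway gate fails to open) ≈ 0.0018.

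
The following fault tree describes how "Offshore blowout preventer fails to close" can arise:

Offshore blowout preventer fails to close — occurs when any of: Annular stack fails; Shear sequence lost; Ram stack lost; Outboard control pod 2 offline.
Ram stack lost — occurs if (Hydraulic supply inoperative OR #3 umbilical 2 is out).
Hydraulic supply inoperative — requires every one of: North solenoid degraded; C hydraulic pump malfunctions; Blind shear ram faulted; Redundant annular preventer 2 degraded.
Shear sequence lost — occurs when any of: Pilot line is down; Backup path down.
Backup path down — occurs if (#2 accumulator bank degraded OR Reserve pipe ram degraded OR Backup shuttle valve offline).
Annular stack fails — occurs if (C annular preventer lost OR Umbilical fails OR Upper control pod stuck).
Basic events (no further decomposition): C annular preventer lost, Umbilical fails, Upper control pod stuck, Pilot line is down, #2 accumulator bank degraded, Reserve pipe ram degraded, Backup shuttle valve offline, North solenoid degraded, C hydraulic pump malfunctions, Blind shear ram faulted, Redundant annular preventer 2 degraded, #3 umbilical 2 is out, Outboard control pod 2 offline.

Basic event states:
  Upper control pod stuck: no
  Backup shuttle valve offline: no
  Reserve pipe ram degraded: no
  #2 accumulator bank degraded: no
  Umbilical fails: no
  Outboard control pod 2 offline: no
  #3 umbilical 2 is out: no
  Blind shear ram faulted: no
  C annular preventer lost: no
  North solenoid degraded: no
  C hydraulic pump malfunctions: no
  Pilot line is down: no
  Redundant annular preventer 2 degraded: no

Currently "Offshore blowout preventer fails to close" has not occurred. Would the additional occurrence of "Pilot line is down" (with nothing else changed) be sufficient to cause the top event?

Counterfactual: set "Pilot line is down" to occurred.
Annular stack fails [OR]: C annular preventer lost=not, Umbilical fails=not, Upper control pod stuck=not → no input occurs → does not occur.
Backup path down [OR]: #2 accumulator bank degraded=not, Reserve pipe ram degraded=not, Backup shuttle valve offline=not → no input occurs → does not occur.
Shear sequence lost [OR]: Pilot line is down=occurs, Backup path down=not → at least one input occurs → occurs.
Hydraulic supply inoperative [AND]: North solenoid degraded=not, C hydraulic pump malfunctions=not, Blind shear ram faulted=not, Redundant annular preventer 2 degraded=not → not all inputs occur → does not occur.
Ram stack lost [OR]: Hydraulic supply inoperative=not, #3 umbilical 2 is out=not → no input occurs → does not occur.
Offshore blowout preventer fails to close [OR]: Annular stack fails=not, Shear sequence lost=occurs, Ram stack lost=not, Outboard control pod 2 offline=not → at least one input occurs → occurs.

Yes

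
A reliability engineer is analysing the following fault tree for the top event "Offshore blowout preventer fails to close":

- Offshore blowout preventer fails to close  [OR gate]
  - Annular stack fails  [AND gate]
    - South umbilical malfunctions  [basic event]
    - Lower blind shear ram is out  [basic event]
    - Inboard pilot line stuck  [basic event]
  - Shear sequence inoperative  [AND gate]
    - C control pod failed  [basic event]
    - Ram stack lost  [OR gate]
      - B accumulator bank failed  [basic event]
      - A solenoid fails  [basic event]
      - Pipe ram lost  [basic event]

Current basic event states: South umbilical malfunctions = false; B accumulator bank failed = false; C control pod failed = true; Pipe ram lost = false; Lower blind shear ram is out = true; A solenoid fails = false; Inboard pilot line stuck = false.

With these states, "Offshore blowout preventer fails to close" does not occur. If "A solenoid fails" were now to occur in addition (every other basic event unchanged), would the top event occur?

Counterfactual: set "A solenoid fails" to occurred.
Annular stack fails [AND]: South umbilical malfunctions=not, Lower blind shear ram is out=occurs, Inboard pilot line stuck=not → not all inputs occur → does not occur.
Ram stack lost [OR]: B accumulator bank failed=not, A solenoid fails=occurs, Pipe ram lost=not → at least one input occurs → occurs.
Shear sequence inoperative [AND]: C control pod failed=occurs, Ram stack lost=occurs → all inputs occur → occurs.
Offshore blowout preventer fails to close [OR]: Annular stack fails=not, Shear sequence inoperative=occurs → at least one input occurs → occurs.

Yes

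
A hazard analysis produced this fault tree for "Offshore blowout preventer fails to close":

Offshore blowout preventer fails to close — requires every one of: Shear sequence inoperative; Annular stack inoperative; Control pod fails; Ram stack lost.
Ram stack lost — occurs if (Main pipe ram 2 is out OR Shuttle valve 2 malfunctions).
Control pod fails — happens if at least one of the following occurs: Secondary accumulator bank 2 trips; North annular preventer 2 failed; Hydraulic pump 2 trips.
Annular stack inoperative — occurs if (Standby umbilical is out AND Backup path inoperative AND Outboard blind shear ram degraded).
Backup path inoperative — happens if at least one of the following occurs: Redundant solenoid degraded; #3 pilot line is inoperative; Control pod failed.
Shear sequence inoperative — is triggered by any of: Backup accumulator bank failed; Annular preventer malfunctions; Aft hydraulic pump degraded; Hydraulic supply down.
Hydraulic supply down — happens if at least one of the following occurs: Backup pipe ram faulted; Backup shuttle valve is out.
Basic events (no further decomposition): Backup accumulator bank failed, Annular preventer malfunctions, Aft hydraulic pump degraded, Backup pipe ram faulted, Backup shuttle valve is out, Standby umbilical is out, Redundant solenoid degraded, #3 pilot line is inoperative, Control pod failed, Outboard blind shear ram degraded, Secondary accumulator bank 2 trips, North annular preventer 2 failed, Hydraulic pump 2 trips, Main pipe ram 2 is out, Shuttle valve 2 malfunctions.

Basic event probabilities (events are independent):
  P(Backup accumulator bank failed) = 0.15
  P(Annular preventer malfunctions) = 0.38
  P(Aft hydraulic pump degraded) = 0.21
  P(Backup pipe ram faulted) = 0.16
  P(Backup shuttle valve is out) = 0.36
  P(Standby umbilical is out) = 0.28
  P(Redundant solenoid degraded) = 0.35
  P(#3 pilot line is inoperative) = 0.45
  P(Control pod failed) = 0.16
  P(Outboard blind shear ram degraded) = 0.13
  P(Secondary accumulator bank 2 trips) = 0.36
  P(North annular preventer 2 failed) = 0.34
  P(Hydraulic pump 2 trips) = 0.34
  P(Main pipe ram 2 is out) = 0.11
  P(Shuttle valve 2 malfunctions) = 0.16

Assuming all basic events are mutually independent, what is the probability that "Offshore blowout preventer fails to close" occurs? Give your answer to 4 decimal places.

0.0036

P(Hydraulic supply down) [OR] = 1 − (1−0.16) × (1−0.36) = 0.462400
P(Shear sequence inoperative) [OR] = 1 − (1−0.15) × (1−0.38) × (1−0.21) × (1−0.462400) = 0.776181
P(Backup path inoperative) [OR] = 1 − (1−0.35) × (1−0.45) × (1−0.16) = 0.699700
P(Annular stack inoperative) [AND] = 0.28 × 0.699700 × 0.13 = 0.025469
P(Control pod fails) [OR] = 1 − (1−0.36) × (1−0.34) × (1−0.34) = 0.721216
P(Ram stack lost) [OR] = 1 − (1−0.11) × (1−0.16) = 0.252400
P(Offshore blowout preventer fails to close) [AND] = 0.776181 × 0.025469 × 0.721216 × 0.252400 = 0.003599
Rounded to 4 decimal places: P(Offshore blowout preventer fails to close) ≈ 0.0036.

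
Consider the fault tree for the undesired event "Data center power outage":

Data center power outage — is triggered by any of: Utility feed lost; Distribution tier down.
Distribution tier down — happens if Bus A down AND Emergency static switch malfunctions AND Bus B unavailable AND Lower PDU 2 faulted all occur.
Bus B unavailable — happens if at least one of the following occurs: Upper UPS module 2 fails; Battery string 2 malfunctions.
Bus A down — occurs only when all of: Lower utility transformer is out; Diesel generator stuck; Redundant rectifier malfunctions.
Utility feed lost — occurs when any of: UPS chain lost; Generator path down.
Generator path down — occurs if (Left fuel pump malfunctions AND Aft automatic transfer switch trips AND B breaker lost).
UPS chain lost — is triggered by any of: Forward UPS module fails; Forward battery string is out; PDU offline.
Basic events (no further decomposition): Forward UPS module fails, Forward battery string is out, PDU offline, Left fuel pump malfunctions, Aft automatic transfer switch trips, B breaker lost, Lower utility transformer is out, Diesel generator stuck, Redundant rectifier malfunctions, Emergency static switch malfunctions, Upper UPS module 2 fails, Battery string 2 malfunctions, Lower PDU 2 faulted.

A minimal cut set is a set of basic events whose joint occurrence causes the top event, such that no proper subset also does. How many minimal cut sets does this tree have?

6

UPS chain lost [OR]: union of children's cut sets → 3 cut set(s).
Generator path down [AND]: one cut set from each child combined → 1 × 1 × 1 = 1 cut set(s).
Utility feed lost [OR]: union of children's cut sets → 4 cut set(s).
Bus A down [AND]: one cut set from each child combined → 1 × 1 × 1 = 1 cut set(s).
Bus B unavailable [OR]: union of children's cut sets → 2 cut set(s).
Distribution tier down [AND]: one cut set from each child combined → 1 × 1 × 2 × 1 = 2 cut set(s).
Data center power outage [OR]: union of children's cut sets → 6 cut set(s).
Minimal cut sets: {Forward UPS module fails}; {Forward battery string is out}; {PDU offline}; {Aft automatic transfer switch trips, B breaker lost, Left fuel pump malfunctions}; {Diesel generator stuck, Emergency static switch malfunctions, Lower PDU 2 faulted, Lower utility transformer is out, Redundant rectifier malfunctions, Upper UPS module 2 fails}; {Battery string 2 malfunctions, Diesel generator stuck, Emergency static switch malfunctions, Lower PDU 2 faulted, Lower utility transformer is out, Redundant rectifier malfunctions}.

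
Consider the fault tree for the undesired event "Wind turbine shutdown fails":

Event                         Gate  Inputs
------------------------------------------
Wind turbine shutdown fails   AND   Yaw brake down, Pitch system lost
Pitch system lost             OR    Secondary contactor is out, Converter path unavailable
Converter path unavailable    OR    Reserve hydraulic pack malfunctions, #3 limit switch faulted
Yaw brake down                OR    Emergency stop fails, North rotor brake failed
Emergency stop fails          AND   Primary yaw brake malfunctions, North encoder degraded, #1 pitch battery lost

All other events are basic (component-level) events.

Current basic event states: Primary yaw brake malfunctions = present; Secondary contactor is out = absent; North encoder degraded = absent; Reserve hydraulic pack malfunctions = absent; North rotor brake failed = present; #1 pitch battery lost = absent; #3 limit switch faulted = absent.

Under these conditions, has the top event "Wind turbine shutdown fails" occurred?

No

Emergency stop fails [AND]: Primary yaw brake malfunctions=occurs, North encoder degraded=not, #1 pitch battery lost=not → not all inputs occur → does not occur.
Yaw brake down [OR]: Emergency stop fails=not, North rotor brake failed=occurs → at least one input occurs → occurs.
Converter path unavailable [OR]: Reserve hydraulic pack malfunctions=not, #3 limit switch faulted=not → no input occurs → does not occur.
Pitch system lost [OR]: Secondary contactor is out=not, Converter path unavailable=not → no input occurs → does not occur.
Wind turbine shutdown fails [AND]: Yaw brake down=occurs, Pitch system lost=not → not all inputs occur → does not occur.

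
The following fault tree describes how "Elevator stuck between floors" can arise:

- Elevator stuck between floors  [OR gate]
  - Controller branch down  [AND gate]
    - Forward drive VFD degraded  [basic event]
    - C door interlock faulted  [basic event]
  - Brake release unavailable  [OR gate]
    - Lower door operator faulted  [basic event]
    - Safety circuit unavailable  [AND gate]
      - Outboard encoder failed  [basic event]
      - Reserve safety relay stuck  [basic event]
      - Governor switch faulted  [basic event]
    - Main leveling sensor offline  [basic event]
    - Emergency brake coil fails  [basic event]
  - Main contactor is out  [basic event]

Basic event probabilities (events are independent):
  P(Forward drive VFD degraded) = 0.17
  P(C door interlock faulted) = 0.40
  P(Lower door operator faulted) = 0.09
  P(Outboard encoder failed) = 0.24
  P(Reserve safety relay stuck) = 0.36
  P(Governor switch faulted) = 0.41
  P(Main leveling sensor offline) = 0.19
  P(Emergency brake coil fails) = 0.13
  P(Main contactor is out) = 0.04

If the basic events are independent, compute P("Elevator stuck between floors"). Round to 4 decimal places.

0.4466

P(Controller branch down) [AND] = 0.17 × 0.40 = 0.068000
P(Safety circuit unavailable) [AND] = 0.24 × 0.36 × 0.41 = 0.035424
P(Brake release unavailable) [OR] = 1 − (1−0.09) × (1−0.035424) × (1−0.19) × (1−0.13) = 0.381440
P(Elevator stuck between floors) [OR] = 1 − (1−0.068000) × (1−0.381440) × (1−0.04) = 0.446562
Rounded to 4 decimal places: P(Elevator stuck between floors) ≈ 0.4466.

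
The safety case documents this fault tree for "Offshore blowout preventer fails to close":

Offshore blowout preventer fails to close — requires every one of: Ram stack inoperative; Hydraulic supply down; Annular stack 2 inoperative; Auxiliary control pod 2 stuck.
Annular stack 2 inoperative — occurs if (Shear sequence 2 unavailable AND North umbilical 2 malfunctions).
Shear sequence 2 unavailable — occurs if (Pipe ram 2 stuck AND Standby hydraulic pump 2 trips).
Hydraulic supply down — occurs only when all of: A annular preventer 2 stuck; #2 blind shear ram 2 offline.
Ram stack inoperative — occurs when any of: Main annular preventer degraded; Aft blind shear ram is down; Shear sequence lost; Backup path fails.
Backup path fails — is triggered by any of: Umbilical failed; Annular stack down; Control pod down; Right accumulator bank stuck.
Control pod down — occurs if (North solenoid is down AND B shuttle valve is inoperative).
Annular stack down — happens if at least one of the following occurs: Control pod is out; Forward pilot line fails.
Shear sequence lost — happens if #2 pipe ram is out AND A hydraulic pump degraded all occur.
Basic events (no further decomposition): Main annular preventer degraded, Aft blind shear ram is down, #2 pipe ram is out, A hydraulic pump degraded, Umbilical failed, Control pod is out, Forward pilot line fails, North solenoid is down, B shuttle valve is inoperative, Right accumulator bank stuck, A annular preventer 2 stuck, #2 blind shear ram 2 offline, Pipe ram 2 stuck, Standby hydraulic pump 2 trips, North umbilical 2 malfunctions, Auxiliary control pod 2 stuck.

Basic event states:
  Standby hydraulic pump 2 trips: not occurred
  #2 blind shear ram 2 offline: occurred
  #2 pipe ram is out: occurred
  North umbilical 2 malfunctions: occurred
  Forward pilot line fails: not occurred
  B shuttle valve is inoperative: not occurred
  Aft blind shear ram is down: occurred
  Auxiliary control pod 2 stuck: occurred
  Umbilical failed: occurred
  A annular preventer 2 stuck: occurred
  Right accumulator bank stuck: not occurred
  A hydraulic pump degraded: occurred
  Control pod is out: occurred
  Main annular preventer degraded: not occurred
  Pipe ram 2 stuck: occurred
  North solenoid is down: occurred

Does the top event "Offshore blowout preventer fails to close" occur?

No

Shear sequence lost [AND]: #2 pipe ram is out=occurs, A hydraulic pump degraded=occurs → all inputs occur → occurs.
Annular stack down [OR]: Control pod is out=occurs, Forward pilot line fails=not → at least one input occurs → occurs.
Control pod down [AND]: North solenoid is down=occurs, B shuttle valve is inoperative=not → not all inputs occur → does not occur.
Backup path fails [OR]: Umbilical failed=occurs, Annular stack down=occurs, Control pod down=not, Right accumulator bank stuck=not → at least one input occurs → occurs.
Ram stack inoperative [OR]: Main annular preventer degraded=not, Aft blind shear ram is down=occurs, Shear sequence lost=occurs, Backup path fails=occurs → at least one input occurs → occurs.
Hydraulic supply down [AND]: A annular preventer 2 stuck=occurs, #2 blind shear ram 2 offline=occurs → all inputs occur → occurs.
Shear sequence 2 unavailable [AND]: Pipe ram 2 stuck=occurs, Standby hydraulic pump 2 trips=not → not all inputs occur → does not occur.
Annular stack 2 inoperative [AND]: Shear sequence 2 unavailable=not, North umbilical 2 malfunctions=occurs → not all inputs occur → does not occur.
Offshore blowout preventer fails to close [AND]: Ram stack inoperative=occurs, Hydraulic supply down=occurs, Annular stack 2 inoperative=not, Auxiliary control pod 2 stuck=occurs → not all inputs occur → does not occur.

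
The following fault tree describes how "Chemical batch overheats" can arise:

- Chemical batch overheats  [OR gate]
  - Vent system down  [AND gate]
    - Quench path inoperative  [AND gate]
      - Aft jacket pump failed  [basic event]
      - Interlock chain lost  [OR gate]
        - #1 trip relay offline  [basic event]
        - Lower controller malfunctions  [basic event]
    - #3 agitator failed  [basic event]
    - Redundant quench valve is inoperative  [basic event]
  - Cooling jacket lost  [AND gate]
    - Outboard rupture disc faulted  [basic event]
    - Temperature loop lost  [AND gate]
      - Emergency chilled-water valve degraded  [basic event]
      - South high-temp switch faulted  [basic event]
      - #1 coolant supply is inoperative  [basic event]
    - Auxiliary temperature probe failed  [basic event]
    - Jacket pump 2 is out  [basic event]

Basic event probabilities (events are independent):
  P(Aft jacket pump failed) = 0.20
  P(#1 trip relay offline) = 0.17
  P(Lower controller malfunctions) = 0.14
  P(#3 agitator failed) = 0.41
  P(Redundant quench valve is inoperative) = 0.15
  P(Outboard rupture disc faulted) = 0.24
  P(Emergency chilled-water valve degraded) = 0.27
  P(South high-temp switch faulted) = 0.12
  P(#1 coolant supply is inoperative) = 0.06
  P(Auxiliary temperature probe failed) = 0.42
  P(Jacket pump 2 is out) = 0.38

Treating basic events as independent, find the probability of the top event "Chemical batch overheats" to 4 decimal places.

P(Interlock chain lost) [OR] = 1 − (1−0.17) × (1−0.14) = 0.286200
P(Quench path inoperative) [AND] = 0.20 × 0.286200 = 0.057240
P(Vent system down) [AND] = 0.057240 × 0.41 × 0.15 = 0.003520
P(Temperature loop lost) [AND] = 0.27 × 0.12 × 0.06 = 0.001944
P(Cooling jacket lost) [AND] = 0.24 × 0.001944 × 0.42 × 0.38 = 0.000074
P(Chemical batch overheats) [OR] = 1 − (1−0.003520) × (1−0.000074) = 0.003594
Rounded to 4 decimal places: P(Chemical batch overheats) ≈ 0.0036.

0.0036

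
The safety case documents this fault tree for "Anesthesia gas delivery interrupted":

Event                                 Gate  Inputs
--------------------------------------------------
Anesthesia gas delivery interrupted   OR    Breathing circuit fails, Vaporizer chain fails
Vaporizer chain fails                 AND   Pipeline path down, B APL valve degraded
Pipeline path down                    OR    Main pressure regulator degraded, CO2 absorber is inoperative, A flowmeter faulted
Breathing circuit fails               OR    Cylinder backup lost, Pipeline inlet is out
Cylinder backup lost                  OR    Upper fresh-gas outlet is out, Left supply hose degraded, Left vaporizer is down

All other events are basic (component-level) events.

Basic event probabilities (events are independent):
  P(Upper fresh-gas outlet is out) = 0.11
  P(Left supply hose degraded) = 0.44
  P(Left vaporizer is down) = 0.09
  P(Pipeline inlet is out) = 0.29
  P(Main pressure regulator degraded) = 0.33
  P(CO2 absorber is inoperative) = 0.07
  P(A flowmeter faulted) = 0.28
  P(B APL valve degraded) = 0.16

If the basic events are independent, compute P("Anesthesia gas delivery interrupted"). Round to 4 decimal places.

P(Cylinder backup lost) [OR] = 1 − (1−0.11) × (1−0.44) × (1−0.09) = 0.546456
P(Breathing circuit fails) [OR] = 1 − (1−0.546456) × (1−0.29) = 0.677984
P(Pipeline path down) [OR] = 1 − (1−0.33) × (1−0.07) × (1−0.28) = 0.551368
P(Vaporizer chain fails) [AND] = 0.551368 × 0.16 = 0.088219
P(Anesthesia gas delivery interrupted) [OR] = 1 − (1−0.677984) × (1−0.088219) = 0.706392
Rounded to 4 decimal places: P(Anesthesia gas delivery interrupted) ≈ 0.7064.

0.7064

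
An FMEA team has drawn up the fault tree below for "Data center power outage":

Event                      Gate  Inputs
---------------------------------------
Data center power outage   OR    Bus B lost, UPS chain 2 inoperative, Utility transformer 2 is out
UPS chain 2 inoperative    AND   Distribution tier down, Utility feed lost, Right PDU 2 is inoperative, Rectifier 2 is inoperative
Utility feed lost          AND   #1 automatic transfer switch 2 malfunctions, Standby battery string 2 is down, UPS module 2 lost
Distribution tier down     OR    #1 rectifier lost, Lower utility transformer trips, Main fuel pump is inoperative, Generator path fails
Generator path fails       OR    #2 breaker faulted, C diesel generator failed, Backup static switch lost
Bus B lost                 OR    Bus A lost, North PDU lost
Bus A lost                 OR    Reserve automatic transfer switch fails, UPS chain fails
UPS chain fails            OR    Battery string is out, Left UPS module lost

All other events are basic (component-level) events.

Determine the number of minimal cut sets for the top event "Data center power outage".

UPS chain fails [OR]: union of children's cut sets → 2 cut set(s).
Bus A lost [OR]: union of children's cut sets → 3 cut set(s).
Bus B lost [OR]: union of children's cut sets → 4 cut set(s).
Generator path fails [OR]: union of children's cut sets → 3 cut set(s).
Distribution tier down [OR]: union of children's cut sets → 6 cut set(s).
Utility feed lost [AND]: one cut set from each child combined → 1 × 1 × 1 = 1 cut set(s).
UPS chain 2 inoperative [AND]: one cut set from each child combined → 6 × 1 × 1 × 1 = 6 cut set(s).
Data center power outage [OR]: union of children's cut sets → 11 cut set(s).

11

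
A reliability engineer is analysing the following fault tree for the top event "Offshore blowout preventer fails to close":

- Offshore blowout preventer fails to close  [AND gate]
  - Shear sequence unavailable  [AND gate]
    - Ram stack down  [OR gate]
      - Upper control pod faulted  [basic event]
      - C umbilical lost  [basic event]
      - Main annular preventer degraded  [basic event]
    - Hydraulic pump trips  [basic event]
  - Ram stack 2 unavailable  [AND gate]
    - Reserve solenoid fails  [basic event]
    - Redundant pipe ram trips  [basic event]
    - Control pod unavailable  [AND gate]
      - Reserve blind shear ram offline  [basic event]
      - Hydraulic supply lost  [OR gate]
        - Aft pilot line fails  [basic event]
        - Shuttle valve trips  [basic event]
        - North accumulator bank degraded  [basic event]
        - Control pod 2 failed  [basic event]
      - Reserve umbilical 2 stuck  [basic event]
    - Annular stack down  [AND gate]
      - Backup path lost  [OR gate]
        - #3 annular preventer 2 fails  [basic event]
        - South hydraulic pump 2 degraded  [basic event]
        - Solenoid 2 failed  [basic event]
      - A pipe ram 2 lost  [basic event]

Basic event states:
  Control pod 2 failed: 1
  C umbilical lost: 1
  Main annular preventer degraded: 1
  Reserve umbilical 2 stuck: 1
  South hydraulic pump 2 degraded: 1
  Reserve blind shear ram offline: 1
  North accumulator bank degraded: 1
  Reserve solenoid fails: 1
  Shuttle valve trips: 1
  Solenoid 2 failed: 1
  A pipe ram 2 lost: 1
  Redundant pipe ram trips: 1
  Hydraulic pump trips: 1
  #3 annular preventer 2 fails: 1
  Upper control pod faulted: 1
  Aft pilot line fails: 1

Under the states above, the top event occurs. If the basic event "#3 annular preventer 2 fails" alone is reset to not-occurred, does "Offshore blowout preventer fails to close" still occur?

Counterfactual: set "#3 annular preventer 2 fails" to not occurred.
Ram stack down [OR]: Upper control pod faulted=occurs, C umbilical lost=occurs, Main annular preventer degraded=occurs → at least one input occurs → occurs.
Shear sequence unavailable [AND]: Ram stack down=occurs, Hydraulic pump trips=occurs → all inputs occur → occurs.
Hydraulic supply lost [OR]: Aft pilot line fails=occurs, Shuttle valve trips=occurs, North accumulator bank degraded=occurs, Control pod 2 failed=occurs → at least one input occurs → occurs.
Control pod unavailable [AND]: Reserve blind shear ram offline=occurs, Hydraulic supply lost=occurs, Reserve umbilical 2 stuck=occurs → all inputs occur → occurs.
Backup path lost [OR]: #3 annular preventer 2 fails=not, South hydraulic pump 2 degraded=occurs, Solenoid 2 failed=occurs → at least one input occurs → occurs.
Annular stack down [AND]: Backup path lost=occurs, A pipe ram 2 lost=occurs → all inputs occur → occurs.
Ram stack 2 unavailable [AND]: Reserve solenoid fails=occurs, Redundant pipe ram trips=occurs, Control pod unavailable=occurs, Annular stack down=occurs → all inputs occur → occurs.
Offshore blowout preventer fails to close [AND]: Shear sequence unavailable=occurs, Ram stack 2 unavailable=occurs → all inputs occur → occurs.

Yes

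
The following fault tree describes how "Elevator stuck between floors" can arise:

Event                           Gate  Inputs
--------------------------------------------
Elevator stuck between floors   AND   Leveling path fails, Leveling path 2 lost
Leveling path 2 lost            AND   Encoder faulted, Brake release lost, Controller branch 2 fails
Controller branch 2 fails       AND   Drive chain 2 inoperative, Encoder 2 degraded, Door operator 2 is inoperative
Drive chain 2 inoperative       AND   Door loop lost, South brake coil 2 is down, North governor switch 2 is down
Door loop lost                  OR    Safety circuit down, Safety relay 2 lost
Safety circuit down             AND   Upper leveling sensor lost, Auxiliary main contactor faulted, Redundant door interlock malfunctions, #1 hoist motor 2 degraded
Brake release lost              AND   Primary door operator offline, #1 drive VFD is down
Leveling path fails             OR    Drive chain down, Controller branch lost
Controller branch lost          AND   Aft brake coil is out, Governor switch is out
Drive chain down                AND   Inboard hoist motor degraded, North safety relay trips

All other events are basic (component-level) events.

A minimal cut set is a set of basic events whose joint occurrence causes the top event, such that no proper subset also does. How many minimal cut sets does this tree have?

Drive chain down [AND]: one cut set from each child combined → 1 × 1 = 1 cut set(s).
Controller branch lost [AND]: one cut set from each child combined → 1 × 1 = 1 cut set(s).
Leveling path fails [OR]: union of children's cut sets → 2 cut set(s).
Brake release lost [AND]: one cut set from each child combined → 1 × 1 = 1 cut set(s).
Safety circuit down [AND]: one cut set from each child combined → 1 × 1 × 1 × 1 = 1 cut set(s).
Door loop lost [OR]: union of children's cut sets → 2 cut set(s).
Drive chain 2 inoperative [AND]: one cut set from each child combined → 2 × 1 × 1 = 2 cut set(s).
Controller branch 2 fails [AND]: one cut set from each child combined → 2 × 1 × 1 = 2 cut set(s).
Leveling path 2 lost [AND]: one cut set from each child combined → 1 × 1 × 2 = 2 cut set(s).
Elevator stuck between floors [AND]: one cut set from each child combined → 2 × 2 = 4 cut set(s).
Minimal cut sets: {#1 drive VFD is down, #1 hoist motor 2 degraded, Auxiliary main contactor faulted, Door operator 2 is inoperative, Encoder 2 degraded, Encoder faulted, Inboard hoist motor degraded, North governor switch 2 is down, North safety relay trips, Primary door operator offline, Redundant door interlock malfunctions, South brake coil 2 is down, Upper leveling sensor lost}; {#1 drive VFD is down, Door operator 2 is inoperative, Encoder 2 degraded, Encoder faulted, Inboard hoist motor degraded, North governor switch 2 is down, North safety relay trips, Primary door operator offline, Safety relay 2 lost, South brake coil 2 is down}; {#1 drive VFD is down, #1 hoist motor 2 degraded, Aft brake coil is out, Auxiliary main contactor faulted, Door operator 2 is inoperative, Encoder 2 degraded, Encoder faulted, Governor switch is out, North governor switch 2 is down, Primary door operator offline, Redundant door interlock malfunctions, South brake coil 2 is down, Upper leveling sensor lost}; {#1 drive VFD is down, Aft brake coil is out, Door operator 2 is inoperative, Encoder 2 degraded, Encoder faulted, Governor switch is out, North governor switch 2 is down, Primary door operator offline, Safety relay 2 lost, South brake coil 2 is down}.

4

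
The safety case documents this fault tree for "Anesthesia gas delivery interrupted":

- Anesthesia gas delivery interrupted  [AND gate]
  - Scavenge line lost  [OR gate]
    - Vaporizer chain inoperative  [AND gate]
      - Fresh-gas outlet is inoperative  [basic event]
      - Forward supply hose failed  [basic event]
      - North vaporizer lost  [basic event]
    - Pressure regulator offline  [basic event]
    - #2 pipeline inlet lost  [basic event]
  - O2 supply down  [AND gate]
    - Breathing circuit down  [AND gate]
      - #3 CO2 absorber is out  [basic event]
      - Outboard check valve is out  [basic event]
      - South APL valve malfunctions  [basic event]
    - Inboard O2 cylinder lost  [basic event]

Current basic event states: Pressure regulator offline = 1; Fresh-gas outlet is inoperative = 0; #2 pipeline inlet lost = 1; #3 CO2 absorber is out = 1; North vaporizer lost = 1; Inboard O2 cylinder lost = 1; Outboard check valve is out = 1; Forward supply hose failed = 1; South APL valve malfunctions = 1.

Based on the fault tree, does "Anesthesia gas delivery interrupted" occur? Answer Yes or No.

Yes

Vaporizer chain inoperative [AND]: Fresh-gas outlet is inoperative=not, Forward supply hose failed=occurs, North vaporizer lost=occurs → not all inputs occur → does not occur.
Scavenge line lost [OR]: Vaporizer chain inoperative=not, Pressure regulator offline=occurs, #2 pipeline inlet lost=occurs → at least one input occurs → occurs.
Breathing circuit down [AND]: #3 CO2 absorber is out=occurs, Outboard check valve is out=occurs, South APL valve malfunctions=occurs → all inputs occur → occurs.
O2 supply down [AND]: Breathing circuit down=occurs, Inboard O2 cylinder lost=occurs → all inputs occur → occurs.
Anesthesia gas delivery interrupted [AND]: Scavenge line lost=occurs, O2 supply down=occurs → all inputs occur → occurs.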